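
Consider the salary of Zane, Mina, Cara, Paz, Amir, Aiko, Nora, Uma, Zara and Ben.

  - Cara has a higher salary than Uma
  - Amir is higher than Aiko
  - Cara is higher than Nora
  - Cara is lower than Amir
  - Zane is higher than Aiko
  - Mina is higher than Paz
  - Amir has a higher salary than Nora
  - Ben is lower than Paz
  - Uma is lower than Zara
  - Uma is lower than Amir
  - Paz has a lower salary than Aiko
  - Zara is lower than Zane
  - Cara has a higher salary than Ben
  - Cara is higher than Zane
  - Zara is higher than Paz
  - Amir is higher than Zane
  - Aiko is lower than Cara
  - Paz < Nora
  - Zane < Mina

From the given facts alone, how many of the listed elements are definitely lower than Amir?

The elements the relations force below Amir are Ben, Paz, Uma, Aiko, Zara, Nora, Zane, Cara — no chain reaches any other.
That is 8.

8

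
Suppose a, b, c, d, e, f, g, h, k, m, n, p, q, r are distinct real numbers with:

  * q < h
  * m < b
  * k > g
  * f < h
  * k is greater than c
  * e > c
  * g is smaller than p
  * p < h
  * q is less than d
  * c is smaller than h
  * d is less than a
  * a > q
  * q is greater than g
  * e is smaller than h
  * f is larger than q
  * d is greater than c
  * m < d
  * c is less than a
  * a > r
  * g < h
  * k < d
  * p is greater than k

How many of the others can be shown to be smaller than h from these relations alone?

7

Directly below h: c, e, g, q, f, p.
One step further: k (7 so far).
No other element is forced below h by the given relations, so the count is 7.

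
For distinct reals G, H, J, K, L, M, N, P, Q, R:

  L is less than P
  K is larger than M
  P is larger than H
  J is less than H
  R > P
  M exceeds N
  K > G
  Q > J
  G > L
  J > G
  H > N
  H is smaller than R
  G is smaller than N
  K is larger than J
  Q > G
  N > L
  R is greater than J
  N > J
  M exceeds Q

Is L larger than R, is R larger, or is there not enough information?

L < G and G < J give L < J.
With J < N: L < G < J < N.
Then N < H extends the chain to H.
With H < P: L < G < J < N < H < P.
With P < R: L < G < J < N < H < P < R.
So R is larger.

R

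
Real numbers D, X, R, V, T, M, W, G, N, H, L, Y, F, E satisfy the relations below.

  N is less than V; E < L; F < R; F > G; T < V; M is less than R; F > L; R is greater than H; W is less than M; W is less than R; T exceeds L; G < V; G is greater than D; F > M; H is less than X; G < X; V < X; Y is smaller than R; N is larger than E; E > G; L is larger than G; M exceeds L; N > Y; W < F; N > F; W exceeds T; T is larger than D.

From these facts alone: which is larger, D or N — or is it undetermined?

D < G < E < L < T < W < M < F < N, by transitivity through G, E, L, T, W, M, F.
So N is larger.

N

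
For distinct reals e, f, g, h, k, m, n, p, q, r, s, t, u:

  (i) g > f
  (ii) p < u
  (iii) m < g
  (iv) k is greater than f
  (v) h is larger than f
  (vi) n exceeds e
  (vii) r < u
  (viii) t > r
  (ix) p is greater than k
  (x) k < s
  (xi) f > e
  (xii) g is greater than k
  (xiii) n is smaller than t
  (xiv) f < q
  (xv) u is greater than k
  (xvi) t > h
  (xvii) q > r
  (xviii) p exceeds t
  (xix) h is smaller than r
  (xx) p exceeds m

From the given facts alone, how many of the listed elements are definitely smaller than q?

From q the given relations immediately reach f, r.
From those, e, h — 4 in total.
Nothing else is reachable below q; 4 in all.

4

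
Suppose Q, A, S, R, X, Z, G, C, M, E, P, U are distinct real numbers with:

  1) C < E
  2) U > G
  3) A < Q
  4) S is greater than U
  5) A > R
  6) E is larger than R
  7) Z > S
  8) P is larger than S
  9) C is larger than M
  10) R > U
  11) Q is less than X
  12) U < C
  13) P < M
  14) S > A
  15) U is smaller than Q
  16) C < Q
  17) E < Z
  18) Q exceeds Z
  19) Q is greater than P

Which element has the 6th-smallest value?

The consecutive relations fix a unique order: G < U < R < A < S < P < M < C < E < Z < Q < X.
Counting 6 from the smallest end gives P.

P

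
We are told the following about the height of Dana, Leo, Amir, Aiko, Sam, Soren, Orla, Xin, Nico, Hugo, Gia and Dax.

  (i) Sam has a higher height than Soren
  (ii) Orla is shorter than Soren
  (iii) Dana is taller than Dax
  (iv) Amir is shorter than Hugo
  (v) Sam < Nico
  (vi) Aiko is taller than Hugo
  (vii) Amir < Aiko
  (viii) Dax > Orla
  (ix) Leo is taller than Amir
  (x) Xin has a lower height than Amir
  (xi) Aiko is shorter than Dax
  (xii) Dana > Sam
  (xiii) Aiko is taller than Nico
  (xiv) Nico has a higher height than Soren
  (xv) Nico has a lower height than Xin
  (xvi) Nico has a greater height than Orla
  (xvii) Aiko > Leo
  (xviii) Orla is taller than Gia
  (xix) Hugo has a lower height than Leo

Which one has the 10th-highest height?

Piecing the relations together gives one ordering: Gia < Orla < Soren < Sam < Nico < Xin < Amir < Hugo < Leo < Aiko < Dax < Dana.
The 10th largest is Soren.

Soren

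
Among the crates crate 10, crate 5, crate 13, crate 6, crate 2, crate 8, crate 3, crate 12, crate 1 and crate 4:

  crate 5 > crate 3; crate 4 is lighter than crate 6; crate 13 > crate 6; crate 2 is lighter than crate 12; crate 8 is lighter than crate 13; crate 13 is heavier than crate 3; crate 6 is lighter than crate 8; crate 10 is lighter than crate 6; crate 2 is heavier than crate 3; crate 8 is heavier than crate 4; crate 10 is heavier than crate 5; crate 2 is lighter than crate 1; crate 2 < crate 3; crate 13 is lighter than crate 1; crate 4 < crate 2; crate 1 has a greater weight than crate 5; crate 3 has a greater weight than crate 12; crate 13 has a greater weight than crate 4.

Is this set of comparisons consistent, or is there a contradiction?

inconsistent

Chaining the given relations yields crate 2 < crate 12 < crate 3, so crate 2 < crate 3. But one relation states crate 3 < crate 2. These cannot both hold.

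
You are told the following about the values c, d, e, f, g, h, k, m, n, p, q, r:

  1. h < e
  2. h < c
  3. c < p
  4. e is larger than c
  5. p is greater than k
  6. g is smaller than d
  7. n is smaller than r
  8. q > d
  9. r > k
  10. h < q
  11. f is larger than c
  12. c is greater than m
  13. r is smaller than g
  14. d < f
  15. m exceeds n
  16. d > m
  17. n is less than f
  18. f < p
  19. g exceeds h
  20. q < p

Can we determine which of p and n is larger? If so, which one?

p

Link the given pairs in sequence: n < r; r < g; g < d; d < q; q < p.
Together: n < r < g < d < q < p.
So p is larger.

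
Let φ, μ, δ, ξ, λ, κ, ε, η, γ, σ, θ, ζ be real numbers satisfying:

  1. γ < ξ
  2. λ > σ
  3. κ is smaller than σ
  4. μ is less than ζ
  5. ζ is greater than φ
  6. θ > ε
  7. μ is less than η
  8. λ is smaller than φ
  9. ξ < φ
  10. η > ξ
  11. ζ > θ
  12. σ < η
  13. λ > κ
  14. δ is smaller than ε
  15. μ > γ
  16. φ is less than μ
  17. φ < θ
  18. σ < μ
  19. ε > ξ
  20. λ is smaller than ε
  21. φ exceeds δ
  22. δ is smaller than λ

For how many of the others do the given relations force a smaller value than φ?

6

Directly below φ: δ, λ, ξ.
One step further: γ, κ, σ (6 so far).
Nothing else is reachable below φ; 6 in all.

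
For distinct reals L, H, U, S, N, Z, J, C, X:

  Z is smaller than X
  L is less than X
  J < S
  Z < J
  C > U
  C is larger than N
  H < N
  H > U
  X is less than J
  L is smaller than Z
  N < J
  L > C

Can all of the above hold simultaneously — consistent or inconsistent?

The single ordering U < H < N < C < L < Z < X < J < S satisfies every listed relation, so no contradiction arises.

consistent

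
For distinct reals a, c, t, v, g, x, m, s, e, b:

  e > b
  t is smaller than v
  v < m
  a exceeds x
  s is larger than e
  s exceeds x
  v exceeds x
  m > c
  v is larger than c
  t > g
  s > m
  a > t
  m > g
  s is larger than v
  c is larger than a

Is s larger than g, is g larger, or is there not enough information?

g < t < a < c < v < m < s, by transitivity through t, a, c, v, m.
So s is larger.

s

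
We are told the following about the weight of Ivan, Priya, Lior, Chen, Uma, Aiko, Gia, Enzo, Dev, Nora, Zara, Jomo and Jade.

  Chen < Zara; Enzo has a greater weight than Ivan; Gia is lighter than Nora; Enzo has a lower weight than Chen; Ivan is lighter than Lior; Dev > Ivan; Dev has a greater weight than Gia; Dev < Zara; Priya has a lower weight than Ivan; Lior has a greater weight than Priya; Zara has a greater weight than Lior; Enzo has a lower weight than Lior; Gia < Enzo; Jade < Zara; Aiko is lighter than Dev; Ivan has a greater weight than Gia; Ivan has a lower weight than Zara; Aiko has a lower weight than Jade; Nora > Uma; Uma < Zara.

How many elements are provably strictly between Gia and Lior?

2

The relations place Gia below Lior. An element lies strictly between them when it is forced above Gia and also forced below Lior.
Above Gia: {Ivan, Enzo, Chen, Dev, Zara, Nora}. Below Lior: {Priya, Ivan, Enzo}.
Intersection: {Ivan, Enzo} — 2.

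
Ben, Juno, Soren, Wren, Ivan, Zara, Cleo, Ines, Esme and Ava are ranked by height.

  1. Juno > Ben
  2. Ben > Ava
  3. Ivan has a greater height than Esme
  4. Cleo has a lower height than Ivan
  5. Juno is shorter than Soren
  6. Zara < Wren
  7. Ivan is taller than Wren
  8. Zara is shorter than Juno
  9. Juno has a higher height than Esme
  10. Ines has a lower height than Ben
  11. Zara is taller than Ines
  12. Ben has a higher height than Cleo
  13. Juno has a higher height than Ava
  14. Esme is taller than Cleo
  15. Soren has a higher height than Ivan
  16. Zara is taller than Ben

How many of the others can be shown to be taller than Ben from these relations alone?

From Ben the given relations immediately reach Zara, Juno.
From those, Wren, Soren — 4 in total.
From those, Ivan — 5 in total.
Nothing else is reachable above Ben; 5 in all.

5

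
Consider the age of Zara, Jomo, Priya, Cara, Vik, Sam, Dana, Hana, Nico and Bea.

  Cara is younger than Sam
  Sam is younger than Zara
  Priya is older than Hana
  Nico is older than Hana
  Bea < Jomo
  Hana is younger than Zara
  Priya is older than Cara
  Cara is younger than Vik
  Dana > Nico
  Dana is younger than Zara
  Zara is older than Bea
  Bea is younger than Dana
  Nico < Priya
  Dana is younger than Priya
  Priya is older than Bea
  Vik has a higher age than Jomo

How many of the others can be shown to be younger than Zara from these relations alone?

Directly below Zara: Hana, Bea, Dana, Sam.
One step further: Nico, Cara (6 so far).
No other element is forced below Zara by the given relations, so the count is 6.

6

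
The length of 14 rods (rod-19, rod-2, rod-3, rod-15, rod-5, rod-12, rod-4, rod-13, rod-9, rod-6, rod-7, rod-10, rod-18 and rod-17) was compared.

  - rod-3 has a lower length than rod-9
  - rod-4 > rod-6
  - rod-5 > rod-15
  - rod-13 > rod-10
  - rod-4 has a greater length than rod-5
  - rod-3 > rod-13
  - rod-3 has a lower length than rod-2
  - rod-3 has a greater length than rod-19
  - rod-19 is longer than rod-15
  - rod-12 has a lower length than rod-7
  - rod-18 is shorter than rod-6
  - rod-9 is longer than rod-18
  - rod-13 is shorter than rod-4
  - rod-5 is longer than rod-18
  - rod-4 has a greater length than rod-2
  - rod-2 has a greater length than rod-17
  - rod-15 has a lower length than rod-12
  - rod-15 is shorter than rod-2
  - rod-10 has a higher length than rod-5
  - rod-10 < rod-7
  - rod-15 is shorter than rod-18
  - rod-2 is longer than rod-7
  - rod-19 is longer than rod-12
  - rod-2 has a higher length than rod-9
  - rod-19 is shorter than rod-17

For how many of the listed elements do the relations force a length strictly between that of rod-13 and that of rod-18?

2

Chaining upward from rod-18 reaches: rod-5, rod-6, rod-10, rod-7, rod-3, rod-9, rod-2, rod-4.
Chaining downward from rod-13 reaches: rod-15, rod-5, rod-10.
Strictly between rod-18 and rod-13 are those in both lists: rod-5, rod-10 — 2 elements.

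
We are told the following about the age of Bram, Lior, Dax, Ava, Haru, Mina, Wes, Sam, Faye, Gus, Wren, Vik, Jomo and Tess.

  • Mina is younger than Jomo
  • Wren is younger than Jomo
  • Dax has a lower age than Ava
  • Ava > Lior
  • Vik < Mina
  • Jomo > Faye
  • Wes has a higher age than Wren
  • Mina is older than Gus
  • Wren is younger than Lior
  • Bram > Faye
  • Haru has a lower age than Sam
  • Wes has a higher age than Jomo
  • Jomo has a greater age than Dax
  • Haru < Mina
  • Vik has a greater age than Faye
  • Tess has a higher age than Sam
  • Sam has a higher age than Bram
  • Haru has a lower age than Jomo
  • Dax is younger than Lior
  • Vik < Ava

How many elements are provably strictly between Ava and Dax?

1

The relations place Dax below Ava. An element lies strictly between them when it is forced above Dax and also forced below Ava.
Above Dax: {Lior, Jomo, Wes}. Below Ava: {Faye, Wren, Vik, Lior}.
Intersection: {Lior} — 1.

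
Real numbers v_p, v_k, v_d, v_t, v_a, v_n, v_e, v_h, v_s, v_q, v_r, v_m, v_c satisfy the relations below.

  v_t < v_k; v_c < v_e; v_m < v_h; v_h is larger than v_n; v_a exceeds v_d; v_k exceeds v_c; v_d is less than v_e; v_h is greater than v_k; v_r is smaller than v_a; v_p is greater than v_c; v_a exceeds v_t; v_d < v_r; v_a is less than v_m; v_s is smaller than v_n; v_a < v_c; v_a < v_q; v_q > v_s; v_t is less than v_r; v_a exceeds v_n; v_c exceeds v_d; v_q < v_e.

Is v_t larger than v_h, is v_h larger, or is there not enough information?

v_h

Following the relations from v_t: v_t < v_r < v_a < v_m < v_h.
So v_h is larger.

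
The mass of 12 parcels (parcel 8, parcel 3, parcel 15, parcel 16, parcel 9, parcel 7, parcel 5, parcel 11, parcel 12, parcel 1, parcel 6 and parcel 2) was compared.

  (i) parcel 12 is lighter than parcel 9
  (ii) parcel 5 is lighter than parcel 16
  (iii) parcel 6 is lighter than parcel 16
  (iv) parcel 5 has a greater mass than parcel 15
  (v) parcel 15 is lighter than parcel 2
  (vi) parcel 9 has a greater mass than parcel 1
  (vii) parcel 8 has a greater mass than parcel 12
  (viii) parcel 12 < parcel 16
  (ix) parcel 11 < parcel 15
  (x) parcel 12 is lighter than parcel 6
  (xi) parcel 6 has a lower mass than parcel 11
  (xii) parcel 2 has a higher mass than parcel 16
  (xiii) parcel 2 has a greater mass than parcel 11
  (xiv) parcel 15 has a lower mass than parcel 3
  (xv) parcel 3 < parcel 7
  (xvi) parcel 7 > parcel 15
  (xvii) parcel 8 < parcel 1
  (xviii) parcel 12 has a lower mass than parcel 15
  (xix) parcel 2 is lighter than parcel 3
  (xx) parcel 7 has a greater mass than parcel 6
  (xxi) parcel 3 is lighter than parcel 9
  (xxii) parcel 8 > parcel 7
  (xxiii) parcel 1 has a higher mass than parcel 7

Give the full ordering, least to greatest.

parcel 12 < parcel 6 < parcel 11 < parcel 15 < parcel 5 < parcel 16 < parcel 2 < parcel 3 < parcel 7 < parcel 8 < parcel 1 < parcel 9

Nothing is placed below parcel 12, so it is least; from there parcel 12 < parcel 6; parcel 6 < parcel 11; parcel 11 < parcel 15; parcel 15 < parcel 5; parcel 5 < parcel 16; parcel 16 < parcel 2; parcel 2 < parcel 3; parcel 3 < parcel 7; parcel 7 < parcel 8; parcel 8 < parcel 1; parcel 1 < parcel 9, each given directly.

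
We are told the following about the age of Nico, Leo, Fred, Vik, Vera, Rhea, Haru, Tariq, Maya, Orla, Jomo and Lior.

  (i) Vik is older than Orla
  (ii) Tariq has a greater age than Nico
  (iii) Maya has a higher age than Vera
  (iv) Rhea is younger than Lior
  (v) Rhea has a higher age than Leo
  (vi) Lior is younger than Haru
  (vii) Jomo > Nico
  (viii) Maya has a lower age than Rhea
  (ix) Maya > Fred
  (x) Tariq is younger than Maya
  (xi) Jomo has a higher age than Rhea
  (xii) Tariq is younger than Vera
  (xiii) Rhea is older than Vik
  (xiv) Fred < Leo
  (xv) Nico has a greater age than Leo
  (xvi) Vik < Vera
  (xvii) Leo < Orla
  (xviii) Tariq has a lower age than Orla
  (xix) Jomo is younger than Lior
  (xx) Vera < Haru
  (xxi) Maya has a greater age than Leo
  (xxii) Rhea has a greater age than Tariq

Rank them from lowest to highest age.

Fred < Leo < Nico < Tariq < Orla < Vik < Vera < Maya < Rhea < Jomo < Lior < Haru

Each adjacent pair is fixed by a given relation: Fred < Leo; Leo < Nico; Nico < Tariq; Tariq < Orla; Orla < Vik; Vik < Vera; Vera < Maya; Maya < Rhea; Rhea < Jomo; Jomo < Lior; Lior < Haru. Chaining them end to end gives the full order.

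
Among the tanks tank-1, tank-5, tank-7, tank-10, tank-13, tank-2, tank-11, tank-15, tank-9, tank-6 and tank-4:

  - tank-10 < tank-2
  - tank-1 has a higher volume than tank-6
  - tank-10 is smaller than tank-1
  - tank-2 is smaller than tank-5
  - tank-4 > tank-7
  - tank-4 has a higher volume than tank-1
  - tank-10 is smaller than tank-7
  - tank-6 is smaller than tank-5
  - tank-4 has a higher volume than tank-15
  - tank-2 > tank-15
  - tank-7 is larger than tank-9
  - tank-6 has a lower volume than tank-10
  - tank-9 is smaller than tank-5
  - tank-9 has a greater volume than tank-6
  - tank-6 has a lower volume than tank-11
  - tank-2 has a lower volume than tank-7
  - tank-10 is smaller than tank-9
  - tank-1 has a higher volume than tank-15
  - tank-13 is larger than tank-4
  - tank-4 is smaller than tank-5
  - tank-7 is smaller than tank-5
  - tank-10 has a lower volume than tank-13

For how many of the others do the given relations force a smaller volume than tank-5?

Directly below tank-5: tank-6, tank-9, tank-2, tank-7, tank-4.
One step further: tank-15, tank-10, tank-1 (8 so far).
No other element is forced below tank-5 by the given relations, so the count is 8.

8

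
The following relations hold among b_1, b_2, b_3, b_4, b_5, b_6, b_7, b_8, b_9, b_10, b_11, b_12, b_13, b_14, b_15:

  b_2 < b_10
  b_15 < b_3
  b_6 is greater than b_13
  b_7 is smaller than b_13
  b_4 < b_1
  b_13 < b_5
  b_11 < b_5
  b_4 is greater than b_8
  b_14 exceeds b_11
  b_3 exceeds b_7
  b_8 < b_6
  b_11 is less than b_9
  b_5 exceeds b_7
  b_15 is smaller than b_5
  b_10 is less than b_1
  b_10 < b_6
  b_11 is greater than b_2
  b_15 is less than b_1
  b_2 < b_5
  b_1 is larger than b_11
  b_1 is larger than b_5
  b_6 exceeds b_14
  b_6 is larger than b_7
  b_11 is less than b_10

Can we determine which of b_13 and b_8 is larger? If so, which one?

Following every chain through b_8: above b_8 we get b_4, b_1, b_6.
b_13 is not reached, and no chain runs the other way from b_13 to b_8.
So the given relations leave the order of b_8 and b_13 undetermined.

undetermined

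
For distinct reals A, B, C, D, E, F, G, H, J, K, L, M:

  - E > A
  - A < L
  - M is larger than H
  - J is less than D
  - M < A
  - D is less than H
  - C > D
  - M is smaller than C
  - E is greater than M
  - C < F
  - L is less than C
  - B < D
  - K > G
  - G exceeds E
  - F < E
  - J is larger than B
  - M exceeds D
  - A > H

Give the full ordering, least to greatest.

B < J < D < H < M < A < L < C < F < E < G < K

The consecutive links are each given: B < J; J < D; D < H; H < M; M < A; A < L; L < C; C < F; F < E; E < G; G < K.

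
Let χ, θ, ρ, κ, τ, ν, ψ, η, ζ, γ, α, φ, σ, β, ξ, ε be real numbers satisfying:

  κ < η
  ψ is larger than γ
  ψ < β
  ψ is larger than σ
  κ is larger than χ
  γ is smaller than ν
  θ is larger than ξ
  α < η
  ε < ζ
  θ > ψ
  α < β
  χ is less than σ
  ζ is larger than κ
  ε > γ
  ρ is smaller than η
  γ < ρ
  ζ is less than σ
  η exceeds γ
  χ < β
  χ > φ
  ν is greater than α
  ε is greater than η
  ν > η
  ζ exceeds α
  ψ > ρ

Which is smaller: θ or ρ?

ρ

ρ < η and η < ε give ρ < ε.
Then ε < ζ extends the chain to ζ.
Then ζ < σ extends the chain to σ.
Then σ < ψ extends the chain to ψ.
Then ψ < θ extends the chain to θ.
So ρ < θ; ρ is the smaller of the two.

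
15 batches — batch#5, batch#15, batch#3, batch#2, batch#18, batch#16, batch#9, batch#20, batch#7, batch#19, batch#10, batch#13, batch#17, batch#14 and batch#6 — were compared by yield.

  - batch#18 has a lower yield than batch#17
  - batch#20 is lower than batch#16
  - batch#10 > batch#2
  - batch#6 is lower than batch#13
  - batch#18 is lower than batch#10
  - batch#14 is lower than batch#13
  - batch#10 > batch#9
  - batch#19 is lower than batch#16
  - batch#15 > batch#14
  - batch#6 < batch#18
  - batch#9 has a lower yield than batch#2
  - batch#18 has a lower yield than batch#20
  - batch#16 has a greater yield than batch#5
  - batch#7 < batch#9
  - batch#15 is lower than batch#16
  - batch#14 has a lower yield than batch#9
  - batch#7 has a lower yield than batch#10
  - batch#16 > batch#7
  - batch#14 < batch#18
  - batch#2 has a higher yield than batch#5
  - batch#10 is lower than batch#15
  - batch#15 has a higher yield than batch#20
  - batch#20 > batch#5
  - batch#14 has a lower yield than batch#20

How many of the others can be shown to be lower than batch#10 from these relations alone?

From batch#10 the given relations immediately reach batch#7, batch#18, batch#9, batch#2.
From those, batch#6, batch#14, batch#5 — 7 in total.
No other element is forced below batch#10 by the given relations, so the count is 7.

7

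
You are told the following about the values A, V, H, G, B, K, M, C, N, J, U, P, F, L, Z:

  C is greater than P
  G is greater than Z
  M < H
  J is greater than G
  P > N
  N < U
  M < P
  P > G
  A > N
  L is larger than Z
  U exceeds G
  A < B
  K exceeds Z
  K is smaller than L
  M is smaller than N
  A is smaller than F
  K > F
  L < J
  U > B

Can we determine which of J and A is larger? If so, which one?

J

A < F and F < K give A < K.
Then K < L extends the chain to L.
With L < J: A < F < K < L < J.
So J is larger.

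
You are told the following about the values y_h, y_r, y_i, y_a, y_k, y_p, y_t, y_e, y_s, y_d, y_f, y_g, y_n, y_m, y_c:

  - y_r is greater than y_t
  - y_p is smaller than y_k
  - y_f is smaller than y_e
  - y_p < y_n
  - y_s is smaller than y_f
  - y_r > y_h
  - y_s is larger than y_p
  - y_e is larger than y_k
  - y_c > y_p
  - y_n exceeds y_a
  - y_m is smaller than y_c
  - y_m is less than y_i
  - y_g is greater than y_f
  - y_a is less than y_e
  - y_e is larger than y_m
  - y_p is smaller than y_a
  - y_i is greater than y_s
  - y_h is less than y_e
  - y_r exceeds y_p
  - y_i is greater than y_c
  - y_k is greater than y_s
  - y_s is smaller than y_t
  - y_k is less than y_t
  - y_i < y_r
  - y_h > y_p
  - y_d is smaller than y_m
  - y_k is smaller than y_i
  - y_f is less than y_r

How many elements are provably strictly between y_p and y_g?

Chaining upward from y_p reaches: y_a, y_s, y_f, y_h, y_k, y_e, y_t, y_n, y_c, y_i, y_r.
Chaining downward from y_g reaches: y_s, y_f.
Strictly between y_p and y_g are those in both lists: y_s, y_f — 2 elements.

2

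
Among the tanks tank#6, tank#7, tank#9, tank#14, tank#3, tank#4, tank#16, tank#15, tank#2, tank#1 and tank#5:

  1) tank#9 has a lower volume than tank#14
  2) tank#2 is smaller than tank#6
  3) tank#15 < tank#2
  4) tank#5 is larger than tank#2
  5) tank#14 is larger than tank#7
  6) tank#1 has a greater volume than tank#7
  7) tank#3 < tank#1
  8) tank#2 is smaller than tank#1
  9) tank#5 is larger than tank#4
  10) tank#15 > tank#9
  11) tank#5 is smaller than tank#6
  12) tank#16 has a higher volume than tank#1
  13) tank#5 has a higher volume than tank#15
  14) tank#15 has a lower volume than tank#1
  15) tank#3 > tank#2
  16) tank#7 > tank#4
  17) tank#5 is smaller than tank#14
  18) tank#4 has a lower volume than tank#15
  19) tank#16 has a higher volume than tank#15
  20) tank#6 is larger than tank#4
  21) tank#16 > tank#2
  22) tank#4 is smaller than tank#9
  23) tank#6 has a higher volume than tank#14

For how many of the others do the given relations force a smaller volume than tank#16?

From tank#16 the given relations immediately reach tank#15, tank#2, tank#1.
From those, tank#4, tank#7, tank#9, tank#3 — 7 in total.
Nothing else is reachable below tank#16; 7 in all.

7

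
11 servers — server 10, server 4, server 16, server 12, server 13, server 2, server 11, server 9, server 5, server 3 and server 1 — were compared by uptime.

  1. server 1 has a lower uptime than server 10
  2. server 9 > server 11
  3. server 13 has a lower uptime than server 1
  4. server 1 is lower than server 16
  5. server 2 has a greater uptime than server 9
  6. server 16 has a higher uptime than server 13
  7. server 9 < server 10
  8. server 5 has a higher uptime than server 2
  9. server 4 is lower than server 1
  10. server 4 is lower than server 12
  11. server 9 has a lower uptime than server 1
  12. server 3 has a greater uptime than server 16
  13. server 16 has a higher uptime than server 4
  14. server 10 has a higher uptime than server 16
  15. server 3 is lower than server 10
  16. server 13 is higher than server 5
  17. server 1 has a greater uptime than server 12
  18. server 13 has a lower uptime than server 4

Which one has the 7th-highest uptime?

server 13

Piecing the relations together gives one ordering: server 11 < server 9 < server 2 < server 5 < server 13 < server 4 < server 12 < server 1 < server 16 < server 3 < server 10.
Counting 7 from the largest end gives server 13.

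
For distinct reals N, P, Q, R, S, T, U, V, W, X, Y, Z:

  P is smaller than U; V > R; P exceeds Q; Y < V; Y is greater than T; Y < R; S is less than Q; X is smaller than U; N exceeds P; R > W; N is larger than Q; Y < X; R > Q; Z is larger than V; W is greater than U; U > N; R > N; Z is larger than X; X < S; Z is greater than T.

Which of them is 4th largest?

W

Piecing the relations together gives one ordering: T < Y < X < S < Q < P < N < U < W < R < V < Z.
Counting 4 from the largest end gives W.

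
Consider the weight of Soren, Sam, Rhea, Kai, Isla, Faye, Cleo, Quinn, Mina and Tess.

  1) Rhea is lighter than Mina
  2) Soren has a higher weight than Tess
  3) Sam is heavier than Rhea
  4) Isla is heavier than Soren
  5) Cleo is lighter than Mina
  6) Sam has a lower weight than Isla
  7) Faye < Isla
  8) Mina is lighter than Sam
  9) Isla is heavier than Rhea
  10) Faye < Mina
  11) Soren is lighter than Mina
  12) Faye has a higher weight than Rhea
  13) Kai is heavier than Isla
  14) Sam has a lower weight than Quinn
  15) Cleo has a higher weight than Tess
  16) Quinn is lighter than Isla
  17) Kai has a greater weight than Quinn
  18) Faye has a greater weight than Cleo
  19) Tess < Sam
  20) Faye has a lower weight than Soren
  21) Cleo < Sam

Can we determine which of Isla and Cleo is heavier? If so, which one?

Link the given pairs in sequence: Cleo < Faye; Faye < Soren; Soren < Mina; Mina < Sam; Sam < Quinn; Quinn < Isla.
Chaining these gives Cleo < Faye < Soren < Mina < Sam < Quinn < Isla.
So Isla is heavier.

Isla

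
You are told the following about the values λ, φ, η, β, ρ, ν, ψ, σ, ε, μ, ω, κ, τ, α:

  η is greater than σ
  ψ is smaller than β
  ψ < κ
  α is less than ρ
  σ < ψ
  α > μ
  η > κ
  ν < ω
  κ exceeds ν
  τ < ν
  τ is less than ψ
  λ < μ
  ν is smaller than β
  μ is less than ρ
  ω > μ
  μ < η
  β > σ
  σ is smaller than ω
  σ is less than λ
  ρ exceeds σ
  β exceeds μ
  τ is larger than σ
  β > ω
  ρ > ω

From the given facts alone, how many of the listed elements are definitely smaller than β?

From β the given relations immediately reach σ, ν, ψ, μ, ω.
From those, λ, τ — 7 in total.
Nothing else is reachable below β; 7 in all.

7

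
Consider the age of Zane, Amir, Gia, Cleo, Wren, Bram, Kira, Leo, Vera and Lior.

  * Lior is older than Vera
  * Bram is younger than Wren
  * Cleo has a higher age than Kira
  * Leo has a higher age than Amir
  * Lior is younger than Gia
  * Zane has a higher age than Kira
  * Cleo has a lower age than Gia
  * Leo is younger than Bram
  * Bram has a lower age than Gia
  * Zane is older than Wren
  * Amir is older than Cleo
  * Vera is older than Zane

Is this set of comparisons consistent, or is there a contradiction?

consistent

The single ordering Kira < Cleo < Amir < Leo < Bram < Wren < Zane < Vera < Lior < Gia satisfies every listed relation, so no contradiction arises.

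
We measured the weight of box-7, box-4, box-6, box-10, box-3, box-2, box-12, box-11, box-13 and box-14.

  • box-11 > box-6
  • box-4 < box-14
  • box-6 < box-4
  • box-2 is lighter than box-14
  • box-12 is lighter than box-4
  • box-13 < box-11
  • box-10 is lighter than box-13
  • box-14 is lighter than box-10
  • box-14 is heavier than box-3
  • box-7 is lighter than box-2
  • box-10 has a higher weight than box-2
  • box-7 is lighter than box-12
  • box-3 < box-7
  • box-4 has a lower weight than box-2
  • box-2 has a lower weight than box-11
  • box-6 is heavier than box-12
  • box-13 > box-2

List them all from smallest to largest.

Each adjacent pair is fixed by a given relation: box-3 < box-7; box-7 < box-12; box-12 < box-6; box-6 < box-4; box-4 < box-2; box-2 < box-14; box-14 < box-10; box-10 < box-13; box-13 < box-11. Chaining them end to end gives the full order.

box-3 < box-7 < box-12 < box-6 < box-4 < box-2 < box-14 < box-10 < box-13 < box-11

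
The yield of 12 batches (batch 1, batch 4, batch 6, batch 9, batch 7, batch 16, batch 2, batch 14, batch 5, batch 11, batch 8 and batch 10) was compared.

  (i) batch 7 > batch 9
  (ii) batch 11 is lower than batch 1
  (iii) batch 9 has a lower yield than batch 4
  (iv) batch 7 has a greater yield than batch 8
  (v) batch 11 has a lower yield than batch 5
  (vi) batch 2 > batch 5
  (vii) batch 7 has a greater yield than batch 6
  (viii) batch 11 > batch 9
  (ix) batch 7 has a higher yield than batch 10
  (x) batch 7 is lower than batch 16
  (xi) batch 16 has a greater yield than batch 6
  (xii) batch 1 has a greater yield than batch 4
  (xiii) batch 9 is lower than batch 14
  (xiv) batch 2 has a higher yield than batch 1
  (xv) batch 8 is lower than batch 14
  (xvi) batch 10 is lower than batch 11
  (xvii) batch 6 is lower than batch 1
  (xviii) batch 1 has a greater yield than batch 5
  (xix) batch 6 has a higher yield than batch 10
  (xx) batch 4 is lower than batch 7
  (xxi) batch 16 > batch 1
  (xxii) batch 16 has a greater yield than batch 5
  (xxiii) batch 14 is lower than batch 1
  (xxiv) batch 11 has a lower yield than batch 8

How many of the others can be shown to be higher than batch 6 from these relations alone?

From batch 6 the given relations immediately reach batch 1, batch 7, batch 16.
From those, batch 2 — 4 in total.
Nothing else is reachable above batch 6; 4 in all.

4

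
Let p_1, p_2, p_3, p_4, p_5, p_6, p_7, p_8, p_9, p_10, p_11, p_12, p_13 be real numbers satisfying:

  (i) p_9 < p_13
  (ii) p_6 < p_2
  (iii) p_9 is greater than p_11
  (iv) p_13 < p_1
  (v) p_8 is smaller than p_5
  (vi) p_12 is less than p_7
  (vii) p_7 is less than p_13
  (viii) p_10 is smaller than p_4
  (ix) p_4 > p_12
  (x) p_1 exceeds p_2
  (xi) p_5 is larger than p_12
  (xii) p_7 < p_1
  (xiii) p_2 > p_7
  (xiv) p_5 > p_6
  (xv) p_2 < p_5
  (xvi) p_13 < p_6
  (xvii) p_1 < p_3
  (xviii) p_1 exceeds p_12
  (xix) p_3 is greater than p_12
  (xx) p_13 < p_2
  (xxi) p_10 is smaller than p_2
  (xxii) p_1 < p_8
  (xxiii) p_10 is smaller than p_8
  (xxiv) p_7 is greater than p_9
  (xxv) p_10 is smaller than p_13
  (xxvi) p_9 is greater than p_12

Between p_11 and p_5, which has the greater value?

p_5

Chaining the given relations: p_11 < p_9 < p_7 < p_13 < p_6 < p_2 < p_1 < p_8 < p_5.
So p_11 < p_5; p_5 is the larger of the two.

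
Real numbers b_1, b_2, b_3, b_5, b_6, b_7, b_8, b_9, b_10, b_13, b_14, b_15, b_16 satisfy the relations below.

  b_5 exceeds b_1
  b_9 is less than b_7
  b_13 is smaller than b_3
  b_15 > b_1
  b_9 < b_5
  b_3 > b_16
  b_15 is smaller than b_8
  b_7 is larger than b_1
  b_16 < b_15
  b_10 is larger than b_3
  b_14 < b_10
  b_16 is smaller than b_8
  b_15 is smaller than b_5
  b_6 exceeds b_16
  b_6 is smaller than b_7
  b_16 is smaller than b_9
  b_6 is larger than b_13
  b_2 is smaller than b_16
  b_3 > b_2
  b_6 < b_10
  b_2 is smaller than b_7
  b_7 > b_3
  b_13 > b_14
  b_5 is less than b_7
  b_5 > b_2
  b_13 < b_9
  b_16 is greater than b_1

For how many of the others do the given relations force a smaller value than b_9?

5

The elements the relations force below b_9 are b_1, b_2, b_16, b_14, b_13 — no chain reaches any other.
That is 5.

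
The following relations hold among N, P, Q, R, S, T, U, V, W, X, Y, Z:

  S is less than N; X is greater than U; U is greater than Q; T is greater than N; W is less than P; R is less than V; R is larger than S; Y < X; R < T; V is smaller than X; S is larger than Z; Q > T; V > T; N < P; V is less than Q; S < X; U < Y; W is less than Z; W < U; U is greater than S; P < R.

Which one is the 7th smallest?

The consecutive relations fix a unique order: W < Z < S < N < P < R < T < V < Q < U < Y < X.
Counting 7 from the smallest end gives T.

T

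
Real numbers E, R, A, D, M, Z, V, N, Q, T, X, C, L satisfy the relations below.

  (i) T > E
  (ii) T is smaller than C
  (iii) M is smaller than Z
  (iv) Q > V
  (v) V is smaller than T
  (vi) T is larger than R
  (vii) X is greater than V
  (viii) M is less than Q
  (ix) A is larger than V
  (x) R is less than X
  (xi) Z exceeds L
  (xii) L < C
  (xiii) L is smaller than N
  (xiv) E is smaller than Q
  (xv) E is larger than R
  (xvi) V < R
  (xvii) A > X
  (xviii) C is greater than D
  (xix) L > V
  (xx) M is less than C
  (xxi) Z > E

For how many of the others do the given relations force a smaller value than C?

The elements the relations force below C are V, M, L, R, E, T, D — no chain reaches any other.
That is 7.

7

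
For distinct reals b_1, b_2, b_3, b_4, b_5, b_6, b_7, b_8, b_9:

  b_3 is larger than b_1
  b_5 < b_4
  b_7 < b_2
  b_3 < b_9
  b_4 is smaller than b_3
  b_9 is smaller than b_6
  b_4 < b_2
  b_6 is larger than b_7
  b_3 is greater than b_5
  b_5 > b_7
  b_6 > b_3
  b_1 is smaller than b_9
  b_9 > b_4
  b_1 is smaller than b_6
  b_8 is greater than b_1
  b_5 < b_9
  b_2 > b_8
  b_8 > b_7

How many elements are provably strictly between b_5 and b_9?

2

Chaining upward from b_5 reaches: b_4, b_3, b_6, b_2.
Chaining downward from b_9 reaches: b_7, b_1, b_4, b_3.
Strictly between b_5 and b_9 are those in both lists: b_4, b_3 — 2 elements.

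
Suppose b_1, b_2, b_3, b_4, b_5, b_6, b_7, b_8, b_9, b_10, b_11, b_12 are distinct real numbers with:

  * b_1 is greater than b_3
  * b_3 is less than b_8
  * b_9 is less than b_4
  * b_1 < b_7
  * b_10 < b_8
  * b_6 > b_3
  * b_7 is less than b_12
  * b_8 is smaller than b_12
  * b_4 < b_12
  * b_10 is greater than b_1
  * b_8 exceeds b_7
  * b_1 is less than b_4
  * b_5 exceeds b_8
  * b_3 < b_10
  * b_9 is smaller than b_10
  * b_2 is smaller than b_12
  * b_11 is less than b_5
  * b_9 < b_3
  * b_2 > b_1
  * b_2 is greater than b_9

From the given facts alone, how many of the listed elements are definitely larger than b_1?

7

From b_1 the given relations immediately reach b_10, b_7, b_4, b_2.
From those, b_8, b_12 — 6 in total.
From those, b_5 — 7 in total.
Nothing else is reachable above b_1; 7 in all.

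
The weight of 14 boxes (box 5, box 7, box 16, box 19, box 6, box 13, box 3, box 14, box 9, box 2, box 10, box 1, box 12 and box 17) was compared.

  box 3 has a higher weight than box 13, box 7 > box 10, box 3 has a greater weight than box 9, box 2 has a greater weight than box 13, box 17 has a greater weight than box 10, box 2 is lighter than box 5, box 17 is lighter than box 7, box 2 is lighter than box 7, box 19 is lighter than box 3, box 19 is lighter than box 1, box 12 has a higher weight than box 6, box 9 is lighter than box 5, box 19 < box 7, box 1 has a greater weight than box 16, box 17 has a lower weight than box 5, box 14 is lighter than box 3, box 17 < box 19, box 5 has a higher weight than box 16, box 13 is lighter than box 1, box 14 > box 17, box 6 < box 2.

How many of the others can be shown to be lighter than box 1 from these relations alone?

5

From box 1 the given relations immediately reach box 13, box 16, box 19.
From those, box 17 — 4 in total.
From those, box 10 — 5 in total.
No other element is forced below box 1 by the given relations, so the count is 5.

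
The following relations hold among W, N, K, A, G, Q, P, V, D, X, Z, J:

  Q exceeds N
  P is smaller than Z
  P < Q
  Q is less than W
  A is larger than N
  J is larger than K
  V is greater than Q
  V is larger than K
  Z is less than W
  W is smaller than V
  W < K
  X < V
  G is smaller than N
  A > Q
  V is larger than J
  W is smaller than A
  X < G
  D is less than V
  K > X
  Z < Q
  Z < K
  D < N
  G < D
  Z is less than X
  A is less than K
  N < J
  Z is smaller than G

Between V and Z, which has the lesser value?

The relevant relations are Z < X; X < G; G < D; D < N; N < Q; Q < W; W < A; A < K; K < J; J < V.
Chaining these gives Z < X < G < D < N < Q < W < A < K < J < V.
So Z < V; Z is the smaller of the two.

Z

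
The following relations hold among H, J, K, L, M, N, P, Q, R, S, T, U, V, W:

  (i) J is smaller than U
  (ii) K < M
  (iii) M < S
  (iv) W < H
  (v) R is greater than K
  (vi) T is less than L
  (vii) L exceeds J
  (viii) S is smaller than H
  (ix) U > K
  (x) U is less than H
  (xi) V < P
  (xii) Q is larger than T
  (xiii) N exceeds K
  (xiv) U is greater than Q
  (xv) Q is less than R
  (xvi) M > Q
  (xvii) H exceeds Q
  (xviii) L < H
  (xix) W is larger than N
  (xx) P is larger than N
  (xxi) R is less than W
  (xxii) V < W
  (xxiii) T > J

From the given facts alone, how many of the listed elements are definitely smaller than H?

12

Directly below H: Q, L, W, S, U.
One step further: J, T, K, V, R, N, M (12 so far).
Nothing else is reachable below H; 12 in all.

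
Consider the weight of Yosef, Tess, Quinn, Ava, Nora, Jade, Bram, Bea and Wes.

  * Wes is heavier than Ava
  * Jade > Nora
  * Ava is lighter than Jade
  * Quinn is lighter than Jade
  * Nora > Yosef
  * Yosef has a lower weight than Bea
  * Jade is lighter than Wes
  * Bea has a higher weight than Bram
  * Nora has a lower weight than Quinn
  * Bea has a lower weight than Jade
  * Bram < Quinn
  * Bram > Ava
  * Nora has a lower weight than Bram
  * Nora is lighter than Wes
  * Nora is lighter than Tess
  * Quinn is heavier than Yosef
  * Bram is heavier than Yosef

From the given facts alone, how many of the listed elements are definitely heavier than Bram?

Directly above Bram: Quinn, Bea.
One step further: Jade (3 so far).
One step further: Wes (4 so far).
No other element is forced above Bram by the given relations, so the count is 4.

4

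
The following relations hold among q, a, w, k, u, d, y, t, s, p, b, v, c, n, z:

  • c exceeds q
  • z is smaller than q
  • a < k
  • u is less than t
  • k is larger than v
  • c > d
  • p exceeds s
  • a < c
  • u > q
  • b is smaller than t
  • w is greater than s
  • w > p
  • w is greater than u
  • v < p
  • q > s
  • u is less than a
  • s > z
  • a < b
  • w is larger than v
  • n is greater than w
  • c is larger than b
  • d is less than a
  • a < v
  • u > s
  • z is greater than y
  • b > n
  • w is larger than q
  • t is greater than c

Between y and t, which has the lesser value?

y < z and z < s give y < s.
With s < q: y < z < s < q.
Then q < u extends the chain to u.
With u < a: y < z < s < q < u < a.
With a < v: y < z < s < q < u < a < v.
With v < p: y < z < s < q < u < a < v < p.
Then p < w extends the chain to w.
With w < n: y < z < s < q < u < a < v < p < w < n.
With n < b: y < z < s < q < u < a < v < p < w < n < b.
With b < c: y < z < s < q < u < a < v < p < w < n < b < c.
Then c < t extends the chain to t.
So y < t; y is the smaller of the two.

y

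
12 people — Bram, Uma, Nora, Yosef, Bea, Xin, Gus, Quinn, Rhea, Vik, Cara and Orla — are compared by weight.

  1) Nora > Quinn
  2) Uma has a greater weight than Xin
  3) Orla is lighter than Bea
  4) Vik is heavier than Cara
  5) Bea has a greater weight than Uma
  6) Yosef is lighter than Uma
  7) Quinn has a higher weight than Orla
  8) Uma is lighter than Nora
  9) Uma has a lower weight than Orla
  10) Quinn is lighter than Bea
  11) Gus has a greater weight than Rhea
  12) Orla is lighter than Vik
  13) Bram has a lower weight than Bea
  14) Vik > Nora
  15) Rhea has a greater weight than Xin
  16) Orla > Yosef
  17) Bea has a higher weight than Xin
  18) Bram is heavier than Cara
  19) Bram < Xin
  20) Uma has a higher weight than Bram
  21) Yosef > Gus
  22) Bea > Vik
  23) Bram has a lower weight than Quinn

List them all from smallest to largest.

Cara < Bram < Xin < Rhea < Gus < Yosef < Uma < Orla < Quinn < Nora < Vik < Bea

Each adjacent pair is fixed by a given relation: Cara < Bram; Bram < Xin; Xin < Rhea; Rhea < Gus; Gus < Yosef; Yosef < Uma; Uma < Orla; Orla < Quinn; Quinn < Nora; Nora < Vik; Vik < Bea. Chaining them end to end gives the full order.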